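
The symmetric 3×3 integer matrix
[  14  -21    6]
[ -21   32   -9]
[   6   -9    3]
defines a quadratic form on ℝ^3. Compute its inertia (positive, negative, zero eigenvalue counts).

Answer: (3, 0, 0)

Derivation:
step 0: pivot 14 → sign +
step 1: pivot 1/2 → sign +
step 2: pivot 3/7 → sign +
signature = (3, 0, 0)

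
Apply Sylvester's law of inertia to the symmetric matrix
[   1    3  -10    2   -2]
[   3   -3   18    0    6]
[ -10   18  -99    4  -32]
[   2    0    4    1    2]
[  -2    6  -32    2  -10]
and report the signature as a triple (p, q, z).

step 0: pivot 1 → sign +
step 1: pivot -12 → sign −
step 2: pivot -7 → sign −
step 3: pivot 2/7 → sign +
step 4: row/col 4 already zero → sign 0
signature = (2, 2, 1)

Answer: (2, 2, 1)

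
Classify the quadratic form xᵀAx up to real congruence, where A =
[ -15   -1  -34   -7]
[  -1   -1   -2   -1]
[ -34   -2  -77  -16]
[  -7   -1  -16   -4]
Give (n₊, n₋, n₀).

Answer: (1, 3, 0)

Derivation:
step 0: pivot -15 → sign −
step 1: pivot -14/15 → sign −
step 2: pivot 1/7 → sign +
step 3: pivot -1 → sign −
signature = (1, 3, 0)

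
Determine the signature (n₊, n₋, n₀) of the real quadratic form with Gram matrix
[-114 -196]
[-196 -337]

Answer: (0, 2, 0)

Derivation:
step 0: pivot -114 → sign −
step 1: pivot -1/57 → sign −
signature = (0, 2, 0)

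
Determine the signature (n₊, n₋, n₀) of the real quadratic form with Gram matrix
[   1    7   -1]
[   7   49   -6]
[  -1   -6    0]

Answer: (2, 1, 0)

Derivation:
step 0: pivot 1 → sign +
step 1: pivot -1 → sign −
step 2: pivot 1 → sign +
signature = (2, 1, 0)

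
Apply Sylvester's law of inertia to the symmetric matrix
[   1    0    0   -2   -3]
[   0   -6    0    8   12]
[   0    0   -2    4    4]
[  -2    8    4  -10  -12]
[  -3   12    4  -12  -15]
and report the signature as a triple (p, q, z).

step 0: pivot 1 → sign +
step 1: pivot -6 → sign −
step 2: pivot -2 → sign −
step 3: pivot 14/3 → sign +
step 4: pivot 2/7 → sign +
signature = (3, 2, 0)

Answer: (3, 2, 0)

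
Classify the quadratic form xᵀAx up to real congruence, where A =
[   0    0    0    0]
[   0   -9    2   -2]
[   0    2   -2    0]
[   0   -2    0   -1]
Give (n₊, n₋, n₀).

step 0: pivot -9 → sign −
step 1: pivot -14/9 → sign −
step 2: pivot -3/7 → sign −
step 3: row/col 3 already zero → sign 0
signature = (0, 3, 1)

Answer: (0, 3, 1)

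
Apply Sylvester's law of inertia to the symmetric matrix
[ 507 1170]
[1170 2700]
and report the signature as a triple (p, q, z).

step 0: pivot 507 → sign +
step 1: row/col 1 already zero → sign 0
signature = (1, 0, 1)

Answer: (1, 0, 1)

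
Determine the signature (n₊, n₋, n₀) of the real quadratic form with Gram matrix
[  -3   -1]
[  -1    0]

step 0: pivot -3 → sign −
step 1: pivot 1/3 → sign +
signature = (1, 1, 0)

Answer: (1, 1, 0)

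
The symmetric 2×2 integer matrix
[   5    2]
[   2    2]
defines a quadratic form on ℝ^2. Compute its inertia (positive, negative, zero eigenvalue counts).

Answer: (2, 0, 0)

Derivation:
step 0: pivot 5 → sign +
step 1: pivot 6/5 → sign +
signature = (2, 0, 0)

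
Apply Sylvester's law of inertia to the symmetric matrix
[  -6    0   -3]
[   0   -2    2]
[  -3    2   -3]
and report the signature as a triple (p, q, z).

step 0: pivot -6 → sign −
step 1: pivot -2 → sign −
step 2: pivot 1/2 → sign +
signature = (1, 2, 0)

Answer: (1, 2, 0)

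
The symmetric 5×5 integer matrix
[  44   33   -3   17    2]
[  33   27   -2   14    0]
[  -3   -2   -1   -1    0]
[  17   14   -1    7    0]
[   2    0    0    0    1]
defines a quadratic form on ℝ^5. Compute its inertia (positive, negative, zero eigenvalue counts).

step 0: pivot 44 → sign +
step 1: pivot 9/4 → sign +
step 2: pivot -122/99 → sign −
step 3: pivot -16/61 → sign −
step 4: row/col 4 already zero → sign 0
signature = (2, 2, 1)

Answer: (2, 2, 1)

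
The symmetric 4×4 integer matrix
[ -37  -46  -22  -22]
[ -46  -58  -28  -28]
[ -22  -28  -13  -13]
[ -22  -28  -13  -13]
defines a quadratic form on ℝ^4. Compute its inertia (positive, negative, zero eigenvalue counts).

Answer: (1, 2, 1)

Derivation:
step 0: pivot -37 → sign −
step 1: pivot -30/37 → sign −
step 2: pivot 3/5 → sign +
step 3: row/col 3 already zero → sign 0
signature = (1, 2, 1)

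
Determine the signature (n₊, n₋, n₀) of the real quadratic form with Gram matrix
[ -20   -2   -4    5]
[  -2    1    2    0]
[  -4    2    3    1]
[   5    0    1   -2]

step 0: pivot -20 → sign −
step 1: pivot 6/5 → sign +
step 2: pivot -1 → sign −
step 3: pivot 1/24 → sign +
signature = (2, 2, 0)

Answer: (2, 2, 0)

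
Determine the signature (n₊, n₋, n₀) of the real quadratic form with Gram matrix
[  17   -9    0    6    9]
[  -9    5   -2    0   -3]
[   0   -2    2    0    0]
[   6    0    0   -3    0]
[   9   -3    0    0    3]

Answer: (3, 1, 1)

Derivation:
step 0: pivot 17 → sign +
step 1: pivot 4/17 → sign +
step 2: pivot -15 → sign −
step 3: pivot 3/5 → sign +
step 4: row/col 4 already zero → sign 0
signature = (3, 1, 1)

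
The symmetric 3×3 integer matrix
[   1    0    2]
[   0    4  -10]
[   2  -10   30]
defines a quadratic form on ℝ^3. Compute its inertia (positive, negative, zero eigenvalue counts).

step 0: pivot 1 → sign +
step 1: pivot 4 → sign +
step 2: pivot 1 → sign +
signature = (3, 0, 0)

Answer: (3, 0, 0)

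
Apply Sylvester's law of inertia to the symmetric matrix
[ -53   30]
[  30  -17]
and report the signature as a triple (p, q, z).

step 0: pivot -53 → sign −
step 1: pivot -1/53 → sign −
signature = (0, 2, 0)

Answer: (0, 2, 0)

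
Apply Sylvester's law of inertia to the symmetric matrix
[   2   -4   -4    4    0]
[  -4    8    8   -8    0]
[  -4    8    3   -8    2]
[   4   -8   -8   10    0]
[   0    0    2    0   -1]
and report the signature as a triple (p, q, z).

Answer: (2, 2, 1)

Derivation:
step 0: pivot 2 → sign +
step 1: pivot -5 → sign −
step 2: pivot 2 → sign +
step 3: pivot -1/5 → sign −
step 4: row/col 4 already zero → sign 0
signature = (2, 2, 1)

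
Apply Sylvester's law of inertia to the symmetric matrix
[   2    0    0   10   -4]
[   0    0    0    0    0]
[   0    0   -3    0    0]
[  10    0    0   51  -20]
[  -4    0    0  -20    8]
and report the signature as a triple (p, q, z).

step 0: pivot 2 → sign +
step 1: pivot -3 → sign −
step 2: pivot 1 → sign +
step 3: row/col 3 already zero → sign 0
step 4: row/col 4 already zero → sign 0
signature = (2, 1, 2)

Answer: (2, 1, 2)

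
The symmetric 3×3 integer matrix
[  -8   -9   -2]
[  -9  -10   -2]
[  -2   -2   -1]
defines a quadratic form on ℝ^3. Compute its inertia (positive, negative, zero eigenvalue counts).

step 0: pivot -8 → sign −
step 1: pivot 1/8 → sign +
step 2: pivot -1 → sign −
signature = (1, 2, 0)

Answer: (1, 2, 0)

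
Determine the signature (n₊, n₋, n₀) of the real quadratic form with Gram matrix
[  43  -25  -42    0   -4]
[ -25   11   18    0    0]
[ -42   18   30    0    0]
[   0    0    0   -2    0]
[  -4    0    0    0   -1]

step 0: pivot 43 → sign +
step 1: pivot -152/43 → sign −
step 2: pivot 12/19 → sign +
step 3: pivot -2 → sign −
step 4: row/col 4 already zero → sign 0
signature = (2, 2, 1)

Answer: (2, 2, 1)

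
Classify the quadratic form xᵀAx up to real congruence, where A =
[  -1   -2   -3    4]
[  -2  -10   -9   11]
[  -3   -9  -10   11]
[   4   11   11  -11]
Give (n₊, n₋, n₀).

step 0: pivot -1 → sign −
step 1: pivot -6 → sign −
step 2: pivot 1/2 → sign +
step 3: pivot -6 → sign −
signature = (1, 3, 0)

Answer: (1, 3, 0)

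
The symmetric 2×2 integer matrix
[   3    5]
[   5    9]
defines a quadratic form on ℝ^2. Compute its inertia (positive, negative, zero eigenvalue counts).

Answer: (2, 0, 0)

Derivation:
step 0: pivot 3 → sign +
step 1: pivot 2/3 → sign +
signature = (2, 0, 0)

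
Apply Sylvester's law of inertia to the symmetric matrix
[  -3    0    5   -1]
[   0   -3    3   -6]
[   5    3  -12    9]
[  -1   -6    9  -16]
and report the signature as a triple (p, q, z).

step 0: pivot -3 → sign −
step 1: pivot -3 → sign −
step 2: pivot -2/3 → sign −
step 3: pivot -1 → sign −
signature = (0, 4, 0)

Answer: (0, 4, 0)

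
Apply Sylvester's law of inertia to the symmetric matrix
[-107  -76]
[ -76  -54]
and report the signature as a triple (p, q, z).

Answer: (0, 2, 0)

Derivation:
step 0: pivot -107 → sign −
step 1: pivot -2/107 → sign −
signature = (0, 2, 0)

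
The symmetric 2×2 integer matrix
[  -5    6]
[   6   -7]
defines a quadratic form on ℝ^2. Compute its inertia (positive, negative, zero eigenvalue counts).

Answer: (1, 1, 0)

Derivation:
step 0: pivot -5 → sign −
step 1: pivot 1/5 → sign +
signature = (1, 1, 0)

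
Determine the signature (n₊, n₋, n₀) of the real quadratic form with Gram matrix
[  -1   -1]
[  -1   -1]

Answer: (0, 1, 1)

Derivation:
step 0: pivot -1 → sign −
step 1: row/col 1 already zero → sign 0
signature = (0, 1, 1)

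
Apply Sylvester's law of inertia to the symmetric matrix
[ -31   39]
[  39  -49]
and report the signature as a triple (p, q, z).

Answer: (1, 1, 0)

Derivation:
step 0: pivot -31 → sign −
step 1: pivot 2/31 → sign +
signature = (1, 1, 0)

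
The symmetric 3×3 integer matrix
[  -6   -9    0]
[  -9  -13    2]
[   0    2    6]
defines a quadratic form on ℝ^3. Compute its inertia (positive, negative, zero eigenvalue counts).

step 0: pivot -6 → sign −
step 1: pivot 1/2 → sign +
step 2: pivot -2 → sign −
signature = (1, 2, 0)

Answer: (1, 2, 0)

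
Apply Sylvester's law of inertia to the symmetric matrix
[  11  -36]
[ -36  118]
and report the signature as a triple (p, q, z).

Answer: (2, 0, 0)

Derivation:
step 0: pivot 11 → sign +
step 1: pivot 2/11 → sign +
signature = (2, 0, 0)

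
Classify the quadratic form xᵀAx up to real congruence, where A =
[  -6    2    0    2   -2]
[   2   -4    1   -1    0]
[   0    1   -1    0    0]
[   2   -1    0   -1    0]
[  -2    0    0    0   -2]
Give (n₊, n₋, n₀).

step 0: pivot -6 → sign −
step 1: pivot -10/3 → sign −
step 2: pivot -7/10 → sign −
step 3: pivot -2/7 → sign −
step 4: row/col 4 already zero → sign 0
signature = (0, 4, 1)

Answer: (0, 4, 1)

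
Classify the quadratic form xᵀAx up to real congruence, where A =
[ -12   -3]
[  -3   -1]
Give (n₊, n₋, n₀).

Answer: (0, 2, 0)

Derivation:
step 0: pivot -12 → sign −
step 1: pivot -1/4 → sign −
signature = (0, 2, 0)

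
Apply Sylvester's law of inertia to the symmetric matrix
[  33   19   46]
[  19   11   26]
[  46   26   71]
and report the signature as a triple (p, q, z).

Answer: (3, 0, 0)

Derivation:
step 0: pivot 33 → sign +
step 1: pivot 2/33 → sign +
step 2: pivot 3 → sign +
signature = (3, 0, 0)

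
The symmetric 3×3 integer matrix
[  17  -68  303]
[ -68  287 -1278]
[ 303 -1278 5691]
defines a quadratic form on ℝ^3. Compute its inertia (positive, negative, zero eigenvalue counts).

step 0: pivot 17 → sign +
step 1: pivot 15 → sign +
step 2: pivot 6/85 → sign +
signature = (3, 0, 0)

Answer: (3, 0, 0)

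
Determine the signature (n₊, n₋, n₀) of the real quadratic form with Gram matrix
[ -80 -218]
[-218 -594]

step 0: pivot -80 → sign −
step 1: pivot 1/20 → sign +
signature = (1, 1, 0)

Answer: (1, 1, 0)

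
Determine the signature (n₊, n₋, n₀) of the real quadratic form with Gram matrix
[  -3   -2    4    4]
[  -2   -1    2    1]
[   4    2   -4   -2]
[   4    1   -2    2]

Answer: (1, 2, 1)

Derivation:
step 0: pivot -3 → sign −
step 1: pivot 1/3 → sign +
step 2: pivot -1 → sign −
step 3: row/col 3 already zero → sign 0
signature = (1, 2, 1)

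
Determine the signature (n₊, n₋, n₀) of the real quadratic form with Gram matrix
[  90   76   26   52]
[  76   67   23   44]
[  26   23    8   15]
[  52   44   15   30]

step 0: pivot 90 → sign +
step 1: pivot 127/45 → sign +
step 2: pivot 13/127 → sign +
step 3: pivot -1/13 → sign −
signature = (3, 1, 0)

Answer: (3, 1, 0)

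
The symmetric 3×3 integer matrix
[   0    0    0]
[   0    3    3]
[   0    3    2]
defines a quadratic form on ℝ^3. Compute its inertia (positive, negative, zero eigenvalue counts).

Answer: (1, 1, 1)

Derivation:
step 0: pivot 3 → sign +
step 1: pivot -1 → sign −
step 2: row/col 2 already zero → sign 0
signature = (1, 1, 1)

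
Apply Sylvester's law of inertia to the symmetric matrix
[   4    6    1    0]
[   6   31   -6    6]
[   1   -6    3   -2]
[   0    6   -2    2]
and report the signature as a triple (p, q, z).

Answer: (4, 0, 0)

Derivation:
step 0: pivot 4 → sign +
step 1: pivot 22 → sign +
step 2: pivot 17/88 → sign +
step 3: pivot 6/17 → sign +
signature = (4, 0, 0)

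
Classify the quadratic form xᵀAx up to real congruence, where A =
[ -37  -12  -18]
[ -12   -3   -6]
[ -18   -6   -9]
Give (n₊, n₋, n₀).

step 0: pivot -37 → sign −
step 1: pivot 33/37 → sign +
step 2: pivot -3/11 → sign −
signature = (1, 2, 0)

Answer: (1, 2, 0)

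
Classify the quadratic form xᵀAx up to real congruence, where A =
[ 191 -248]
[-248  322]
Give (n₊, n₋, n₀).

step 0: pivot 191 → sign +
step 1: pivot -2/191 → sign −
signature = (1, 1, 0)

Answer: (1, 1, 0)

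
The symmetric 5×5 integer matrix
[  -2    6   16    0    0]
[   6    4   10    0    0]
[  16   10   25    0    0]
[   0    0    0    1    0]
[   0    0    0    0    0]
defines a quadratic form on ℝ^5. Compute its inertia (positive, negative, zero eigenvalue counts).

step 0: pivot -2 → sign −
step 1: pivot 22 → sign +
step 2: pivot 1/11 → sign +
step 3: pivot 1 → sign +
step 4: row/col 4 already zero → sign 0
signature = (3, 1, 1)

Answer: (3, 1, 1)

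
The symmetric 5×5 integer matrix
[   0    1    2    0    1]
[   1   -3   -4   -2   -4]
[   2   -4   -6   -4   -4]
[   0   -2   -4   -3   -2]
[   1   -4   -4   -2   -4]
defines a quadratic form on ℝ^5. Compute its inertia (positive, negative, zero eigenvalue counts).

step 0: pivot -3 → sign −
step 1: pivot 1/3 → sign +
step 2: pivot -2 → sign −
step 3: pivot -3 → sign −
step 4: pivot 3 → sign +
signature = (2, 3, 0)

Answer: (2, 3, 0)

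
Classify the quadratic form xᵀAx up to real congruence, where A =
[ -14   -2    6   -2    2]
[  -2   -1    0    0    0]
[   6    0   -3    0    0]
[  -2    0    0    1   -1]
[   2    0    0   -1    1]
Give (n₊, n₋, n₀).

Answer: (1, 3, 1)

Derivation:
step 0: pivot -14 → sign −
step 1: pivot -5/7 → sign −
step 2: pivot 3/5 → sign +
step 3: pivot -1 → sign −
step 4: row/col 4 already zero → sign 0
signature = (1, 3, 1)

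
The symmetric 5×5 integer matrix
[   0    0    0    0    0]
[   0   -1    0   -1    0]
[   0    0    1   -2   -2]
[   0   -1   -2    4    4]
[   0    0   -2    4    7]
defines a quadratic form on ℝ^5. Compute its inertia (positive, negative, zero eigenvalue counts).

Answer: (3, 1, 1)

Derivation:
step 0: pivot -1 → sign −
step 1: pivot 1 → sign +
step 2: pivot 1 → sign +
step 3: pivot 3 → sign +
step 4: row/col 4 already zero → sign 0
signature = (3, 1, 1)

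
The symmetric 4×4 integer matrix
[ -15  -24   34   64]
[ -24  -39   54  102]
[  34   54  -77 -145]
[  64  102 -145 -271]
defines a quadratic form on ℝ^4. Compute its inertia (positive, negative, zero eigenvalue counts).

step 0: pivot -15 → sign −
step 1: pivot -3/5 → sign −
step 2: pivot 1/3 → sign +
step 3: pivot 2 → sign +
signature = (2, 2, 0)

Answer: (2, 2, 0)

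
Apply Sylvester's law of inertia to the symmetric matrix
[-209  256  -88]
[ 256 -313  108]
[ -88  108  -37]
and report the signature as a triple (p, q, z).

step 0: pivot -209 → sign −
step 1: pivot 119/209 → sign +
step 2: pivot -3/119 → sign −
signature = (1, 2, 0)

Answer: (1, 2, 0)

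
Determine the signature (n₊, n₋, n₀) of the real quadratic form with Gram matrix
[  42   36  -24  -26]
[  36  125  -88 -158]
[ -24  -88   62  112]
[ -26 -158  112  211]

step 0: pivot 42 → sign +
step 1: pivot 659/7 → sign +
step 2: pivot -6/659 → sign −
step 3: pivot -1/3 → sign −
signature = (2, 2, 0)

Answer: (2, 2, 0)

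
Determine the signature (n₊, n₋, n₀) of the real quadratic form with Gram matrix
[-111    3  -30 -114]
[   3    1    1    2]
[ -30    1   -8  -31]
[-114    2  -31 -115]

Answer: (3, 1, 0)

Derivation:
step 0: pivot -111 → sign −
step 1: pivot 40/37 → sign +
step 2: pivot 3/40 → sign +
step 3: pivot 1 → sign +
signature = (3, 1, 0)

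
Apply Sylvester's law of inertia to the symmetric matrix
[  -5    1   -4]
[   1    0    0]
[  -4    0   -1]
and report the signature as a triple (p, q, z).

step 0: pivot -5 → sign −
step 1: pivot 1/5 → sign +
step 2: pivot -1 → sign −
signature = (1, 2, 0)

Answer: (1, 2, 0)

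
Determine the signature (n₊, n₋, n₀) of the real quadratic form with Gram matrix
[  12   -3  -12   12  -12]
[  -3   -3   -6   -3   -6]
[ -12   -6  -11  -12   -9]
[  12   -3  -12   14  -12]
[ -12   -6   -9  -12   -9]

Answer: (3, 2, 0)

Derivation:
step 0: pivot 12 → sign +
step 1: pivot -15/4 → sign −
step 2: pivot -7/5 → sign −
step 3: pivot 2 → sign +
step 4: pivot 6/7 → sign +
signature = (3, 2, 0)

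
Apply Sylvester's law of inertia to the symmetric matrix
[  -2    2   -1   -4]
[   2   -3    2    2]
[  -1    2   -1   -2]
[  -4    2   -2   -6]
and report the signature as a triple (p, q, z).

Answer: (1, 3, 0)

Derivation:
step 0: pivot -2 → sign −
step 1: pivot -1 → sign −
step 2: pivot 1/2 → sign +
step 3: pivot -2 → sign −
signature = (1, 3, 0)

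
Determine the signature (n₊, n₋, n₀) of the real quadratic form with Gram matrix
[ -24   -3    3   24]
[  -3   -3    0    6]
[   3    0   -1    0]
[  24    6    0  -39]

Answer: (0, 3, 1)

Derivation:
step 0: pivot -24 → sign −
step 1: pivot -21/8 → sign −
step 2: pivot -4/7 → sign −
step 3: row/col 3 already zero → sign 0
signature = (0, 3, 1)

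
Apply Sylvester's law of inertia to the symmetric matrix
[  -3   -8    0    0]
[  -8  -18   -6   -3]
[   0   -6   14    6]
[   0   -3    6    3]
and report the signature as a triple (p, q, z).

Answer: (3, 1, 0)

Derivation:
step 0: pivot -3 → sign −
step 1: pivot 10/3 → sign +
step 2: pivot 16/5 → sign +
step 3: pivot 3/16 → sign +
signature = (3, 1, 0)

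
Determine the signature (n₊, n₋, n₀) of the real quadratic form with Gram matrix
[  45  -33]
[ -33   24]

Answer: (1, 1, 0)

Derivation:
step 0: pivot 45 → sign +
step 1: pivot -1/5 → sign −
signature = (1, 1, 0)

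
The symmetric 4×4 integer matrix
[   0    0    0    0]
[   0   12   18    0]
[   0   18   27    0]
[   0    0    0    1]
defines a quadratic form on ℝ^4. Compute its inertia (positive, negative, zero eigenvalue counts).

step 0: pivot 12 → sign +
step 1: pivot 1 → sign +
step 2: row/col 2 already zero → sign 0
step 3: row/col 3 already zero → sign 0
signature = (2, 0, 2)

Answer: (2, 0, 2)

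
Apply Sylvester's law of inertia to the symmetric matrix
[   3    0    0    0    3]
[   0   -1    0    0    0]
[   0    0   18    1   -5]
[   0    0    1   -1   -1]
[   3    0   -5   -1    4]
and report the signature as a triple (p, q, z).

step 0: pivot 3 → sign +
step 1: pivot -1 → sign −
step 2: pivot 18 → sign +
step 3: pivot -19/18 → sign −
step 4: pivot 2/19 → sign +
signature = (3, 2, 0)

Answer: (3, 2, 0)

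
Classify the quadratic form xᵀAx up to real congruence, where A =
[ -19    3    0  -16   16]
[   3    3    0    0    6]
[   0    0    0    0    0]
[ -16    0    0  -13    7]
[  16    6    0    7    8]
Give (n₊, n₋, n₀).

Answer: (2, 2, 1)

Derivation:
step 0: pivot -19 → sign −
step 1: pivot 66/19 → sign +
step 2: pivot -15/11 → sign −
step 3: pivot 3/5 → sign +
step 4: row/col 4 already zero → sign 0
signature = (2, 2, 1)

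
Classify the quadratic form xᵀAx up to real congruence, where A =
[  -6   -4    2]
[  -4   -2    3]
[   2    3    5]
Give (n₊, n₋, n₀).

step 0: pivot -6 → sign −
step 1: pivot 2/3 → sign +
step 2: pivot 3/2 → sign +
signature = (2, 1, 0)

Answer: (2, 1, 0)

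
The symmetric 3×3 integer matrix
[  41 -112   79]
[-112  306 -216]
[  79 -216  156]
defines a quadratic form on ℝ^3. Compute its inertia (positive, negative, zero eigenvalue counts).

step 0: pivot 41 → sign +
step 1: pivot 2/41 → sign +
step 2: pivot 3 → sign +
signature = (3, 0, 0)

Answer: (3, 0, 0)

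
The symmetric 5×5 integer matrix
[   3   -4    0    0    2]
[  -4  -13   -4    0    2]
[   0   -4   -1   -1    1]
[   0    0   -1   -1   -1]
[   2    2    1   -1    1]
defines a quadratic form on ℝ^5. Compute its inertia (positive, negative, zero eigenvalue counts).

step 0: pivot 3 → sign +
step 1: pivot -55/3 → sign −
step 2: pivot -7/55 → sign −
step 3: pivot 48/7 → sign +
step 4: pivot 3/4 → sign +
signature = (3, 2, 0)

Answer: (3, 2, 0)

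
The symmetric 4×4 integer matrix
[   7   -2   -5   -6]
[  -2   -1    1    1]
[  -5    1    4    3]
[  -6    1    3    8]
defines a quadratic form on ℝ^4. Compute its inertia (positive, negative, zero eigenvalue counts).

Answer: (3, 1, 0)

Derivation:
step 0: pivot 7 → sign +
step 1: pivot -11/7 → sign −
step 2: pivot 6/11 → sign +
step 3: pivot 1 → sign +
signature = (3, 1, 0)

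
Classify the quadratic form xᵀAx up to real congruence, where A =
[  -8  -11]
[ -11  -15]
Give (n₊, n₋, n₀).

Answer: (1, 1, 0)

Derivation:
step 0: pivot -8 → sign −
step 1: pivot 1/8 → sign +
signature = (1, 1, 0)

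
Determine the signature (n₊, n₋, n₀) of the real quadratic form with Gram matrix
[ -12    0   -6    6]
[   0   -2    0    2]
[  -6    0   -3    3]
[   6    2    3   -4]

step 0: pivot -12 → sign −
step 1: pivot -2 → sign −
step 2: pivot 1 → sign +
step 3: row/col 3 already zero → sign 0
signature = (1, 2, 1)

Answer: (1, 2, 1)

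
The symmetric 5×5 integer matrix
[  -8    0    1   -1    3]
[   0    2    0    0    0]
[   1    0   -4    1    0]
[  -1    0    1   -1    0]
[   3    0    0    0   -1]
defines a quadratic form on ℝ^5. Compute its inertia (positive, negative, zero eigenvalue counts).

Answer: (2, 3, 0)

Derivation:
step 0: pivot -8 → sign −
step 1: pivot 2 → sign +
step 2: pivot -31/8 → sign −
step 3: pivot -21/31 → sign −
step 4: pivot 2/7 → sign +
signature = (2, 3, 0)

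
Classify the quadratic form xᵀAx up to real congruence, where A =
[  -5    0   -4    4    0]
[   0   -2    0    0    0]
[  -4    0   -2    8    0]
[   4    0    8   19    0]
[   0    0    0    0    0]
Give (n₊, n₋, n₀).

step 0: pivot -5 → sign −
step 1: pivot -2 → sign −
step 2: pivot 6/5 → sign +
step 3: pivot 3 → sign +
step 4: row/col 4 already zero → sign 0
signature = (2, 2, 1)

Answer: (2, 2, 1)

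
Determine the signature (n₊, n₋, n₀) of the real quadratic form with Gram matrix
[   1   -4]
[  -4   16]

Answer: (1, 0, 1)

Derivation:
step 0: pivot 1 → sign +
step 1: row/col 1 already zero → sign 0
signature = (1, 0, 1)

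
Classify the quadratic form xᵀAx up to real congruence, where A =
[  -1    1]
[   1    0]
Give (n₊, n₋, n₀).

step 0: pivot -1 → sign −
step 1: pivot 1 → sign +
signature = (1, 1, 0)

Answer: (1, 1, 0)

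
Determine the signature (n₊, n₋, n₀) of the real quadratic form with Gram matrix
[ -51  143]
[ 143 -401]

step 0: pivot -51 → sign −
step 1: pivot -2/51 → sign −
signature = (0, 2, 0)

Answer: (0, 2, 0)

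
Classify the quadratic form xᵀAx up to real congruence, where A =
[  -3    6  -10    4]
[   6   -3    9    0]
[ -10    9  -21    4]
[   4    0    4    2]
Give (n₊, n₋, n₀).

Answer: (2, 2, 0)

Derivation:
step 0: pivot -3 → sign −
step 1: pivot 9 → sign +
step 2: pivot -10/9 → sign −
step 3: pivot 2/5 → sign +
signature = (2, 2, 0)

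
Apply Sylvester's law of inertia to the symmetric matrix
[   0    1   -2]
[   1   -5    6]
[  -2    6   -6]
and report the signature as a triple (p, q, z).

step 0: pivot -5 → sign −
step 1: pivot 1/5 → sign +
step 2: pivot -2 → sign −
signature = (1, 2, 0)

Answer: (1, 2, 0)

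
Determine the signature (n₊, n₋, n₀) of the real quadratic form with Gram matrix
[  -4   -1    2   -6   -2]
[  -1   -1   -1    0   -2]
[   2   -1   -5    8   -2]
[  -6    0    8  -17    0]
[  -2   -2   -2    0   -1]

Answer: (1, 4, 0)

Derivation:
step 0: pivot -4 → sign −
step 1: pivot -3/4 → sign −
step 2: pivot -1 → sign −
step 3: pivot -1 → sign −
step 4: pivot 3 → sign +
signature = (1, 4, 0)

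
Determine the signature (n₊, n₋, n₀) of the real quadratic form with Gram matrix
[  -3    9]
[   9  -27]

Answer: (0, 1, 1)

Derivation:
step 0: pivot -3 → sign −
step 1: row/col 1 already zero → sign 0
signature = (0, 1, 1)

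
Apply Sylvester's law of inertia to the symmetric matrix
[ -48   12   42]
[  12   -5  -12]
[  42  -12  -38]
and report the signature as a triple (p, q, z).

step 0: pivot -48 → sign −
step 1: pivot -2 → sign −
step 2: pivot -1/8 → sign −
signature = (0, 3, 0)

Answer: (0, 3, 0)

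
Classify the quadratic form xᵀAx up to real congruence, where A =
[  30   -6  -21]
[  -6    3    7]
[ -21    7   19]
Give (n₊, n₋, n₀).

step 0: pivot 30 → sign +
step 1: pivot 9/5 → sign +
step 2: pivot -1/18 → sign −
signature = (2, 1, 0)

Answer: (2, 1, 0)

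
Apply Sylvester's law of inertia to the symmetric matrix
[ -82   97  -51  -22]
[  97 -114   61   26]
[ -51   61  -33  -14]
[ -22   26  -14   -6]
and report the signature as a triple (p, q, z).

Answer: (1, 3, 0)

Derivation:
step 0: pivot -82 → sign −
step 1: pivot 61/82 → sign +
step 2: pivot -115/61 → sign −
step 3: pivot -6/115 → sign −
signature = (1, 3, 0)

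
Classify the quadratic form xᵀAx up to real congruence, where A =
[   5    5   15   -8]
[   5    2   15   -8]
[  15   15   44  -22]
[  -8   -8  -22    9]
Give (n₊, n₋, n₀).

step 0: pivot 5 → sign +
step 1: pivot -3 → sign −
step 2: pivot -1 → sign −
step 3: pivot 1/5 → sign +
signature = (2, 2, 0)

Answer: (2, 2, 0)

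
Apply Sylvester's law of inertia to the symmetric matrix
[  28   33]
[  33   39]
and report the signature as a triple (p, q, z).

step 0: pivot 28 → sign +
step 1: pivot 3/28 → sign +
signature = (2, 0, 0)

Answer: (2, 0, 0)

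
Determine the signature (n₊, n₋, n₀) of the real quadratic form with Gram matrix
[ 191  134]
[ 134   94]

Answer: (1, 1, 0)

Derivation:
step 0: pivot 191 → sign +
step 1: pivot -2/191 → sign −
signature = (1, 1, 0)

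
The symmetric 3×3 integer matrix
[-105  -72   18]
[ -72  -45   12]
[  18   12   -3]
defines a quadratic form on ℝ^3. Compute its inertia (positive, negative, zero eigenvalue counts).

step 0: pivot -105 → sign −
step 1: pivot 153/35 → sign +
step 2: pivot 1/17 → sign +
signature = (2, 1, 0)

Answer: (2, 1, 0)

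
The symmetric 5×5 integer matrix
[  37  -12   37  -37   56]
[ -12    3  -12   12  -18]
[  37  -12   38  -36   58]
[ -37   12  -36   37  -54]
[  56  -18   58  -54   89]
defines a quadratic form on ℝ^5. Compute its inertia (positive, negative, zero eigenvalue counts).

Answer: (3, 2, 0)

Derivation:
step 0: pivot 37 → sign +
step 1: pivot -33/37 → sign −
step 2: pivot 1 → sign +
step 3: pivot -1 → sign −
step 4: pivot 3/11 → sign +
signature = (3, 2, 0)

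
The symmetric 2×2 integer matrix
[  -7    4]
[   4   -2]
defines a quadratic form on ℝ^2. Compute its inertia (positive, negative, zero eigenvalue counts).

Answer: (1, 1, 0)

Derivation:
step 0: pivot -7 → sign −
step 1: pivot 2/7 → sign +
signature = (1, 1, 0)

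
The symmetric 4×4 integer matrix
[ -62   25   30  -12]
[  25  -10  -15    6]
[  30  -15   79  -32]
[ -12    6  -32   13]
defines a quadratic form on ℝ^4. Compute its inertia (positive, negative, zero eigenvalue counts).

Answer: (2, 2, 0)

Derivation:
step 0: pivot -62 → sign −
step 1: pivot 5/62 → sign +
step 2: pivot -11 → sign −
step 3: pivot 3/55 → sign +
signature = (2, 2, 0)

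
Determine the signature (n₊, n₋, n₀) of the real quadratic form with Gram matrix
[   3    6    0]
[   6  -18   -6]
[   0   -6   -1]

step 0: pivot 3 → sign +
step 1: pivot -30 → sign −
step 2: pivot 1/5 → sign +
signature = (2, 1, 0)

Answer: (2, 1, 0)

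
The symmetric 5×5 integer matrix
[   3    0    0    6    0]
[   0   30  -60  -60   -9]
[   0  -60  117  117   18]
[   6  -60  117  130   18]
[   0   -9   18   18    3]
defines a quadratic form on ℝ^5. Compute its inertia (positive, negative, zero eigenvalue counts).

step 0: pivot 3 → sign +
step 1: pivot 30 → sign +
step 2: pivot -3 → sign −
step 3: pivot 1 → sign +
step 4: pivot 3/10 → sign +
signature = (4, 1, 0)

Answer: (4, 1, 0)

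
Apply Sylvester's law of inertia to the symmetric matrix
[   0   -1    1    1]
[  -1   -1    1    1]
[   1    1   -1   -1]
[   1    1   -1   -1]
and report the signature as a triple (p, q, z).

Answer: (1, 1, 2)

Derivation:
step 0: pivot -1 → sign −
step 1: pivot 1 → sign +
step 2: row/col 2 already zero → sign 0
step 3: row/col 3 already zero → sign 0
signature = (1, 1, 2)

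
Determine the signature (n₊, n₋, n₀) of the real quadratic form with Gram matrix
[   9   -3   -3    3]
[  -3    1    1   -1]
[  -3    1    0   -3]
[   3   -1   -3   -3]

step 0: pivot 9 → sign +
step 1: pivot -1 → sign −
step 2: row/col 2 already zero → sign 0
step 3: row/col 3 already zero → sign 0
signature = (1, 1, 2)

Answer: (1, 1, 2)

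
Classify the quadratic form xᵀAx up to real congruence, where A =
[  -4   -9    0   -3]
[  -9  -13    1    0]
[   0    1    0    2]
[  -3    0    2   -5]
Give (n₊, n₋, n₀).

step 0: pivot -4 → sign −
step 1: pivot 29/4 → sign +
step 2: pivot -4/29 → sign −
step 3: pivot -3/4 → sign −
signature = (1, 3, 0)

Answer: (1, 3, 0)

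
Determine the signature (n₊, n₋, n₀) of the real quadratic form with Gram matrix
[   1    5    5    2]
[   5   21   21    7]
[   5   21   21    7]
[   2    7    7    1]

Answer: (1, 2, 1)

Derivation:
step 0: pivot 1 → sign +
step 1: pivot -4 → sign −
step 2: pivot -3/4 → sign −
step 3: row/col 3 already zero → sign 0
signature = (1, 2, 1)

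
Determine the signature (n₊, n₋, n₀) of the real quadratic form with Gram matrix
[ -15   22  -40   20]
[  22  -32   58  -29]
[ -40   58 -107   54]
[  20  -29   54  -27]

step 0: pivot -15 → sign −
step 1: pivot 4/15 → sign +
step 2: pivot -2 → sign −
step 3: pivot 3/8 → sign +
signature = (2, 2, 0)

Answer: (2, 2, 0)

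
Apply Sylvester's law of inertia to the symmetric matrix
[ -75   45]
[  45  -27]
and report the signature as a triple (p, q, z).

Answer: (0, 1, 1)

Derivation:
step 0: pivot -75 → sign −
step 1: row/col 1 already zero → sign 0
signature = (0, 1, 1)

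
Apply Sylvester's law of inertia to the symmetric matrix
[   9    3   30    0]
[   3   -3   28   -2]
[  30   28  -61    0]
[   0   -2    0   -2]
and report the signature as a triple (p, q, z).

Answer: (2, 2, 0)

Derivation:
step 0: pivot 9 → sign +
step 1: pivot -4 → sign −
step 2: pivot -80 → sign −
step 3: pivot 1/80 → sign +
signature = (2, 2, 0)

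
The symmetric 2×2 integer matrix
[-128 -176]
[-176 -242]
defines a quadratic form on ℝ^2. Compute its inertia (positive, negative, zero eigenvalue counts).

step 0: pivot -128 → sign −
step 1: row/col 1 already zero → sign 0
signature = (0, 1, 1)

Answer: (0, 1, 1)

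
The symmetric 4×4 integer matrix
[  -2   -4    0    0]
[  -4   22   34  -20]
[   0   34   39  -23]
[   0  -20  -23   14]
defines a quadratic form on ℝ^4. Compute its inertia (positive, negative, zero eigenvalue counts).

step 0: pivot -2 → sign −
step 1: pivot 30 → sign +
step 2: pivot 7/15 → sign +
step 3: pivot 3/7 → sign +
signature = (3, 1, 0)

Answer: (3, 1, 0)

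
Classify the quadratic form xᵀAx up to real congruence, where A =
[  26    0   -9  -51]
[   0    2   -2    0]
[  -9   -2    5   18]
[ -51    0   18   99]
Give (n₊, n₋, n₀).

step 0: pivot 26 → sign +
step 1: pivot 2 → sign +
step 2: pivot -3/26 → sign −
step 3: row/col 3 already zero → sign 0
signature = (2, 1, 1)

Answer: (2, 1, 1)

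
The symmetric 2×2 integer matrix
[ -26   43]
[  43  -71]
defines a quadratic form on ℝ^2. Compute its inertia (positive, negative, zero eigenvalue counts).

Answer: (1, 1, 0)

Derivation:
step 0: pivot -26 → sign −
step 1: pivot 3/26 → sign +
signature = (1, 1, 0)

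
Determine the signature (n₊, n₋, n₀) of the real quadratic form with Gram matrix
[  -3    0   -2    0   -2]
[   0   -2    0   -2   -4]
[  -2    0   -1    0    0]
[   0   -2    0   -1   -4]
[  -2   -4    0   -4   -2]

step 0: pivot -3 → sign −
step 1: pivot -2 → sign −
step 2: pivot 1/3 → sign +
step 3: pivot 1 → sign +
step 4: pivot 2 → sign +
signature = (3, 2, 0)

Answer: (3, 2, 0)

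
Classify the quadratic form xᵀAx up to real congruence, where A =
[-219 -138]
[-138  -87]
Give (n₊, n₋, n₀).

step 0: pivot -219 → sign −
step 1: pivot -3/73 → sign −
signature = (0, 2, 0)

Answer: (0, 2, 0)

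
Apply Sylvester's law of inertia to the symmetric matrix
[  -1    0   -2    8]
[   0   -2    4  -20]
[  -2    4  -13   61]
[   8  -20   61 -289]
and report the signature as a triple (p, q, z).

Answer: (0, 3, 1)

Derivation:
step 0: pivot -1 → sign −
step 1: pivot -2 → sign −
step 2: pivot -1 → sign −
step 3: row/col 3 already zero → sign 0
signature = (0, 3, 1)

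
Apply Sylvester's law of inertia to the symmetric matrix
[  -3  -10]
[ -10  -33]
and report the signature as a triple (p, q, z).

Answer: (1, 1, 0)

Derivation:
step 0: pivot -3 → sign −
step 1: pivot 1/3 → sign +
signature = (1, 1, 0)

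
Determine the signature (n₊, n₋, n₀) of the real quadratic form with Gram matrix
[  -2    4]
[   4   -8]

Answer: (0, 1, 1)

Derivation:
step 0: pivot -2 → sign −
step 1: row/col 1 already zero → sign 0
signature = (0, 1, 1)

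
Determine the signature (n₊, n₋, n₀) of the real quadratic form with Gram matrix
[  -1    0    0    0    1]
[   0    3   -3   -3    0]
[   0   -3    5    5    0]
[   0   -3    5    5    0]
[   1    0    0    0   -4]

step 0: pivot -1 → sign −
step 1: pivot 3 → sign +
step 2: pivot 2 → sign +
step 3: pivot -3 → sign −
step 4: row/col 4 already zero → sign 0
signature = (2, 2, 1)

Answer: (2, 2, 1)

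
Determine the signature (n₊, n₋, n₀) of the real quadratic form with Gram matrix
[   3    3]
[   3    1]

Answer: (1, 1, 0)

Derivation:
step 0: pivot 3 → sign +
step 1: pivot -2 → sign −
signature = (1, 1, 0)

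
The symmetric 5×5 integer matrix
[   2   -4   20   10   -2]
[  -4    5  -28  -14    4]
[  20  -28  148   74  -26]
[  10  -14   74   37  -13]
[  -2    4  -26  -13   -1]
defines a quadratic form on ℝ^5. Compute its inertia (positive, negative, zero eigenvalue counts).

Answer: (2, 2, 1)

Derivation:
step 0: pivot 2 → sign +
step 1: pivot -3 → sign −
step 2: pivot -4 → sign −
step 3: pivot 6 → sign +
step 4: row/col 4 already zero → sign 0
signature = (2, 2, 1)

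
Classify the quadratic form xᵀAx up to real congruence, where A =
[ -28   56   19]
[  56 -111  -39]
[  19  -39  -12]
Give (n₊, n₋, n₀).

step 0: pivot -28 → sign −
step 1: pivot 1 → sign +
step 2: pivot -3/28 → sign −
signature = (1, 2, 0)

Answer: (1, 2, 0)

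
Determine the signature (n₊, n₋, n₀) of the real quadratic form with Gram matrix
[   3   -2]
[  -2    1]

Answer: (1, 1, 0)

Derivation:
step 0: pivot 3 → sign +
step 1: pivot -1/3 → sign −
signature = (1, 1, 0)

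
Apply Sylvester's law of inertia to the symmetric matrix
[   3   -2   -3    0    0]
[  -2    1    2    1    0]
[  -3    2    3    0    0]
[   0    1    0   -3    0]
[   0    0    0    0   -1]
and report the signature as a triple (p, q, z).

Answer: (1, 2, 2)

Derivation:
step 0: pivot 3 → sign +
step 1: pivot -1/3 → sign −
step 2: pivot -1 → sign −
step 3: row/col 3 already zero → sign 0
step 4: row/col 4 already zero → sign 0
signature = (1, 2, 2)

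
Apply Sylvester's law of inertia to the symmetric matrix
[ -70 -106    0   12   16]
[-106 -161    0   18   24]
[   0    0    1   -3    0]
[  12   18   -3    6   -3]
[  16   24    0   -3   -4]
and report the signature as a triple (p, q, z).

step 0: pivot -70 → sign −
step 1: pivot -17/35 → sign −
step 2: pivot 1 → sign +
step 3: pivot -15/17 → sign −
step 4: pivot -1/5 → sign −
signature = (1, 4, 0)

Answer: (1, 4, 0)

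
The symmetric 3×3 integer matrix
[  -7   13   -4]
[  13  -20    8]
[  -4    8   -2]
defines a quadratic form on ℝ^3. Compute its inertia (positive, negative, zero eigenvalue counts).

step 0: pivot -7 → sign −
step 1: pivot 29/7 → sign +
step 2: pivot 6/29 → sign +
signature = (2, 1, 0)

Answer: (2, 1, 0)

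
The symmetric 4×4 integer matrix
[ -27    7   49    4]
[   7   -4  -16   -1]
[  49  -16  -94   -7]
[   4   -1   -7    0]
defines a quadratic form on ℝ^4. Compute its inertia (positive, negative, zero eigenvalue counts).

Answer: (1, 3, 0)

Derivation:
step 0: pivot -27 → sign −
step 1: pivot -59/27 → sign −
step 2: pivot -6/59 → sign −
step 3: pivot 1 → sign +
signature = (1, 3, 0)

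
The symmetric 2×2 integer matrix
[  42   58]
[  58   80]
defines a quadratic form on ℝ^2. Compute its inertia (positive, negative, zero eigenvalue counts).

step 0: pivot 42 → sign +
step 1: pivot -2/21 → sign −
signature = (1, 1, 0)

Answer: (1, 1, 0)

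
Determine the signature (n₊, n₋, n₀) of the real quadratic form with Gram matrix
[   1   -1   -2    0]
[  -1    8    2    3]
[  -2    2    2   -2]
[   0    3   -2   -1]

step 0: pivot 1 → sign +
step 1: pivot 7 → sign +
step 2: pivot -2 → sign −
step 3: pivot -2/7 → sign −
signature = (2, 2, 0)

Answer: (2, 2, 0)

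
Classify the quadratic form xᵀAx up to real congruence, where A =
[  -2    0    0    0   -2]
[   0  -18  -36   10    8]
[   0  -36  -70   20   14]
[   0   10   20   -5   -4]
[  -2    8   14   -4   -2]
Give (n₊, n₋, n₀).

Answer: (3, 2, 0)

Derivation:
step 0: pivot -2 → sign −
step 1: pivot -18 → sign −
step 2: pivot 2 → sign +
step 3: pivot 5/9 → sign +
step 4: pivot 6/5 → sign +
signature = (3, 2, 0)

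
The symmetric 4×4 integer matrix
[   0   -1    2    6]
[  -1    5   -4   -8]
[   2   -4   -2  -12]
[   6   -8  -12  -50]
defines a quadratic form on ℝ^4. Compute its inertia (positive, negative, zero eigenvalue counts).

step 0: pivot 5 → sign +
step 1: pivot -1/5 → sign −
step 2: pivot 2 → sign +
step 3: pivot 2 → sign +
signature = (3, 1, 0)

Answer: (3, 1, 0)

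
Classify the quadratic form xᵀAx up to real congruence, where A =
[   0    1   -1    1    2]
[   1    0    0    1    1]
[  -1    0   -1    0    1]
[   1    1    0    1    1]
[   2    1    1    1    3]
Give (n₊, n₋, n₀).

Answer: (2, 2, 1)

Derivation:
step 0: pivot 2 → sign +
step 1: pivot -1/2 → sign −
step 2: pivot -1 → sign −
step 3: pivot 3 → sign +
step 4: row/col 4 already zero → sign 0
signature = (2, 2, 1)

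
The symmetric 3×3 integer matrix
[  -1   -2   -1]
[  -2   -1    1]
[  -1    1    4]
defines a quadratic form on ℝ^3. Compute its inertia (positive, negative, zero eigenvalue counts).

Answer: (2, 1, 0)

Derivation:
step 0: pivot -1 → sign −
step 1: pivot 3 → sign +
step 2: pivot 2 → sign +
signature = (2, 1, 0)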